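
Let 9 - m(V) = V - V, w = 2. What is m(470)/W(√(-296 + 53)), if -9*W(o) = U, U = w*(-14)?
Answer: 81/28 ≈ 2.8929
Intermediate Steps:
m(V) = 9 (m(V) = 9 - (V - V) = 9 - 1*0 = 9 + 0 = 9)
U = -28 (U = 2*(-14) = -28)
W(o) = 28/9 (W(o) = -⅑*(-28) = 28/9)
m(470)/W(√(-296 + 53)) = 9/(28/9) = 9*(9/28) = 81/28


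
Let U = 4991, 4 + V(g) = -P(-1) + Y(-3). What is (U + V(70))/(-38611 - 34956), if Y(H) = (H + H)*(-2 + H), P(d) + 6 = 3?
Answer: -5020/73567 ≈ -0.068237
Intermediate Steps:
P(d) = -3 (P(d) = -6 + 3 = -3)
Y(H) = 2*H*(-2 + H) (Y(H) = (2*H)*(-2 + H) = 2*H*(-2 + H))
V(g) = 29 (V(g) = -4 + (-1*(-3) + 2*(-3)*(-2 - 3)) = -4 + (3 + 2*(-3)*(-5)) = -4 + (3 + 30) = -4 + 33 = 29)
(U + V(70))/(-38611 - 34956) = (4991 + 29)/(-38611 - 34956) = 5020/(-73567) = 5020*(-1/73567) = -5020/73567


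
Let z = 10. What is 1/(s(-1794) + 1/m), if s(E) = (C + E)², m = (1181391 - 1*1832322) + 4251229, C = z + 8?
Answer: 3600298/11355973544449 ≈ 3.1704e-7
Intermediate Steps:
C = 18 (C = 10 + 8 = 18)
m = 3600298 (m = (1181391 - 1832322) + 4251229 = -650931 + 4251229 = 3600298)
s(E) = (18 + E)²
1/(s(-1794) + 1/m) = 1/((18 - 1794)² + 1/3600298) = 1/((-1776)² + 1/3600298) = 1/(3154176 + 1/3600298) = 1/(11355973544449/3600298) = 3600298/11355973544449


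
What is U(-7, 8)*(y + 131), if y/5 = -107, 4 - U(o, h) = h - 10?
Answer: -2424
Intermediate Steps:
U(o, h) = 14 - h (U(o, h) = 4 - (h - 10) = 4 - (-10 + h) = 4 + (10 - h) = 14 - h)
y = -535 (y = 5*(-107) = -535)
U(-7, 8)*(y + 131) = (14 - 1*8)*(-535 + 131) = (14 - 8)*(-404) = 6*(-404) = -2424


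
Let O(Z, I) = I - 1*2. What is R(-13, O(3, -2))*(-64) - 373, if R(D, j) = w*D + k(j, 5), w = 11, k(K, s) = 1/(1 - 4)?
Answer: 26401/3 ≈ 8800.3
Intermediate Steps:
k(K, s) = -⅓ (k(K, s) = 1/(-3) = -⅓)
O(Z, I) = -2 + I (O(Z, I) = I - 2 = -2 + I)
R(D, j) = -⅓ + 11*D (R(D, j) = 11*D - ⅓ = -⅓ + 11*D)
R(-13, O(3, -2))*(-64) - 373 = (-⅓ + 11*(-13))*(-64) - 373 = (-⅓ - 143)*(-64) - 373 = -430/3*(-64) - 373 = 27520/3 - 373 = 26401/3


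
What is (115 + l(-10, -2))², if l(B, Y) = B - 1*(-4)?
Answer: 11881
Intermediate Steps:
l(B, Y) = 4 + B (l(B, Y) = B + 4 = 4 + B)
(115 + l(-10, -2))² = (115 + (4 - 10))² = (115 - 6)² = 109² = 11881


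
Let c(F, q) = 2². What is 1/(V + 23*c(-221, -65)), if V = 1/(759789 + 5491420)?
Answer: 6251209/575111229 ≈ 0.010870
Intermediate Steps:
c(F, q) = 4
V = 1/6251209 ≈ 1.5997e-7
1/(V + 23*c(-221, -65)) = 1/(1/6251209 + 23*4) = 1/(1/6251209 + 92) = 1/(575111229/6251209) = 6251209/575111229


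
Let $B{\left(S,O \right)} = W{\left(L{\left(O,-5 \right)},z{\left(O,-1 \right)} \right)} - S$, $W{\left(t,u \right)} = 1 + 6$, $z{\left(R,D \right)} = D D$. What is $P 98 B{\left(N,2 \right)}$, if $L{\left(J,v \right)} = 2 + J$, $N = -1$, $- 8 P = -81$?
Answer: $7938$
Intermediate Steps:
$P = \frac{81}{8}$ ($P = \left(- \frac{1}{8}\right) \left(-81\right) = \frac{81}{8} \approx 10.125$)
$z{\left(R,D \right)} = D^{2}$
$W{\left(t,u \right)} = 7$
$B{\left(S,O \right)} = 7 - S$
$P 98 B{\left(N,2 \right)} = \frac{81}{8} \cdot 98 \left(7 - -1\right) = \frac{3969 \left(7 + 1\right)}{4} = \frac{3969}{4} \cdot 8 = 7938$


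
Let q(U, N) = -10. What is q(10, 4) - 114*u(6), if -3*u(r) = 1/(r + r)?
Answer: -41/6 ≈ -6.8333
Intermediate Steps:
u(r) = -1/(6*r) (u(r) = -1/(3*(r + r)) = -1/(2*r)/3 = -1/(6*r))
q(10, 4) - 114*u(6) = -10 - (-19)/6 = -10 - 114*(-1/36) = -10 + 19/6 = -41/6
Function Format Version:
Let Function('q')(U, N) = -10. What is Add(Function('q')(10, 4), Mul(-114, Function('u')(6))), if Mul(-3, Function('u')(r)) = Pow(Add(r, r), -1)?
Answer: Rational(-41, 6) ≈ -6.8333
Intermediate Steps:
Function('u')(r) = Mul(Rational(-1, 6), Pow(r, -1)) (Function('u')(r) = Mul(Rational(-1, 3), Pow(Add(r, r), -1)) = Mul(Rational(-1, 3), Pow(Mul(2, r), -1)) = Mul(Rational(-1, 3), Mul(Rational(1, 2), Pow(r, -1))) = Mul(Rational(-1, 6), Pow(r, -1)))
Add(Function('q')(10, 4), Mul(-114, Function('u')(6))) = Add(-10, Mul(-114, Mul(Rational(-1, 6), Pow(6, -1)))) = Add(-10, Mul(-114, Mul(Rational(-1, 6), Rational(1, 6)))) = Add(-10, Mul(-114, Rational(-1, 36))) = Add(-10, Rational(19, 6)) = Rational(-41, 6)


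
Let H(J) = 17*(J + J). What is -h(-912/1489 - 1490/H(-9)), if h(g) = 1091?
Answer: -1091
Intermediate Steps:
H(J) = 34*J (H(J) = 17*(2*J) = 34*J)
-h(-912/1489 - 1490/H(-9)) = -1*1091 = -1091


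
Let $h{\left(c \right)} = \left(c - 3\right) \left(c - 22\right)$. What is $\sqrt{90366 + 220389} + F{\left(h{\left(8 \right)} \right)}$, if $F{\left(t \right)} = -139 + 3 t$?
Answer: $-349 + \sqrt{310755} \approx 208.45$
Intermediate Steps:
$h{\left(c \right)} = \left(-22 + c\right) \left(-3 + c\right)$ ($h{\left(c \right)} = \left(-3 + c\right) \left(-22 + c\right) = \left(-22 + c\right) \left(-3 + c\right)$)
$\sqrt{90366 + 220389} + F{\left(h{\left(8 \right)} \right)} = \sqrt{90366 + 220389} + \left(-139 + 3 \left(66 + 8^{2} - 200\right)\right) = \sqrt{310755} + \left(-139 + 3 \left(66 + 64 - 200\right)\right) = \sqrt{310755} + \left(-139 + 3 \left(-70\right)\right) = \sqrt{310755} - 349 = -349 + \sqrt{310755}$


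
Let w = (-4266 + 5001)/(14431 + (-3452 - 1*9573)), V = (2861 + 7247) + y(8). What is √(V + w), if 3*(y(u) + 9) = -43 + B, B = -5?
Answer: √19933470798/1406 ≈ 100.42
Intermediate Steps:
y(u) = -25 (y(u) = -9 + (-43 - 5)/3 = -9 + (⅓)*(-48) = -9 - 16 = -25)
V = 10083 (V = (2861 + 7247) - 25 = 10108 - 25 = 10083)
w = 735/1406 (w = 735/(14431 + (-3452 - 9573)) = 735/(14431 - 13025) = 735/1406 ≈ 0.52276)
√(V + w) = √(10083 + 735/1406) = √(14177433/1406) = √19933470798/1406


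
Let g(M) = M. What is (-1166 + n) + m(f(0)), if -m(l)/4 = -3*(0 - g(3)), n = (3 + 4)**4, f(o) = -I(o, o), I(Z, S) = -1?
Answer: 1199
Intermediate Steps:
f(o) = 1 (f(o) = -1*(-1) = 1)
n = 2401 (n = 7**4 = 2401)
m(l) = -36 (m(l) = -(-12)*(0 - 1*3) = -(-12)*(0 - 3) = -(-12)*(-3) = -4*9 = -36)
(-1166 + n) + m(f(0)) = (-1166 + 2401) - 36 = 1235 - 36 = 1199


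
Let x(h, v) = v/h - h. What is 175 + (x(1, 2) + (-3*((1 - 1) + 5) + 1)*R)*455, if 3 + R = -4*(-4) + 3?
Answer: -101290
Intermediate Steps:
R = 16 (R = -3 + (-4*(-4) + 3) = -3 + (16 + 3) = -3 + 19 = 16)
x(h, v) = -h + v/h
175 + (x(1, 2) + (-3*((1 - 1) + 5) + 1)*R)*455 = 175 + ((-1*1 + 2/1) + (-3*((1 - 1) + 5) + 1)*16)*455 = 175 + ((-1 + 2*1) + (-3*(0 + 5) + 1)*16)*455 = 175 + ((-1 + 2) + (-3*5 + 1)*16)*455 = 175 + (1 + (-15 + 1)*16)*455 = 175 + (1 - 14*16)*455 = 175 + (1 - 224)*455 = 175 - 223*455 = 175 - 101465 = -101290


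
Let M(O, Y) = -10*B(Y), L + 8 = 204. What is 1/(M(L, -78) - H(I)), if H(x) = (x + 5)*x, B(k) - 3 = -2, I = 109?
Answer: -1/12436 ≈ -8.0412e-5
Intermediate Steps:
L = 196 (L = -8 + 204 = 196)
B(k) = 1 (B(k) = 3 - 2 = 1)
H(x) = x*(5 + x) (H(x) = (5 + x)*x = x*(5 + x))
M(O, Y) = -10 (M(O, Y) = -10*1 = -10)
1/(M(L, -78) - H(I)) = 1/(-10 - 109*(5 + 109)) = 1/(-10 - 109*114) = 1/(-10 - 1*12426) = 1/(-10 - 12426) = 1/(-12436) = -1/12436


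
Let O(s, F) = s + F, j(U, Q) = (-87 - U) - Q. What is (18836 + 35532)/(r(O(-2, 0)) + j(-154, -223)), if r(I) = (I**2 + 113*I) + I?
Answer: 27184/33 ≈ 823.76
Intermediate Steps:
j(U, Q) = -87 - Q - U
O(s, F) = F + s
r(I) = I**2 + 114*I
(18836 + 35532)/(r(O(-2, 0)) + j(-154, -223)) = (18836 + 35532)/((0 - 2)*(114 + (0 - 2)) + (-87 - 1*(-223) - 1*(-154))) = 54368/(-2*(114 - 2) + (-87 + 223 + 154)) = 54368/(-2*112 + 290) = 54368/(-224 + 290) = 54368/66 = 54368*(1/66) = 27184/33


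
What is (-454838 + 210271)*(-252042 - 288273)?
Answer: 132143218605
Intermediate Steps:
(-454838 + 210271)*(-252042 - 288273) = -244567*(-540315) = 132143218605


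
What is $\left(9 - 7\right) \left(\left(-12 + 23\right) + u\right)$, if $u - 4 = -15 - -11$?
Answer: $22$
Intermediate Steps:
$u = 0$ ($u = 4 - 4 = 0$)
$\left(9 - 7\right) \left(\left(-12 + 23\right) + u\right) = \left(9 - 7\right) \left(\left(-12 + 23\right) + 0\right) = 2 \left(11 + 0\right) = 2 \cdot 11 = 22$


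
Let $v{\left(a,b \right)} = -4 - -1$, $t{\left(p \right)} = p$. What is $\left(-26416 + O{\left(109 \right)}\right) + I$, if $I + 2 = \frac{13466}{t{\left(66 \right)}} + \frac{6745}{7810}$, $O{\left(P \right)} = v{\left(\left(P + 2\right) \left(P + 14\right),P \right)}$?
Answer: $- \frac{1730263}{66} \approx -26216.0$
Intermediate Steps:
$v{\left(a,b \right)} = -3$ ($v{\left(a,b \right)} = -4 + 1 = -3$)
$O{\left(P \right)} = -3$
$I = \frac{13391}{66}$ ($I = -2 + \left(\frac{13466}{66} + \frac{6745}{7810}\right) = -2 + \left(13466 \cdot \frac{1}{66} + 6745 \cdot \frac{1}{7810}\right) = -2 + \left(\frac{6733}{33} + \frac{19}{22}\right) = -2 + \frac{13523}{66} = \frac{13391}{66} \approx 202.89$)
$\left(-26416 + O{\left(109 \right)}\right) + I = \left(-26416 - 3\right) + \frac{13391}{66} = -26419 + \frac{13391}{66} = - \frac{1730263}{66}$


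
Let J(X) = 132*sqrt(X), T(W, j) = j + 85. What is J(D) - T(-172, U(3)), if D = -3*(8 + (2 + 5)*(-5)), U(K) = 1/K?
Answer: 3308/3 ≈ 1102.7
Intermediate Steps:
T(W, j) = 85 + j
D = 81 (D = -3*(8 + 7*(-5)) = -3*(8 - 35) = -3*(-27) = 81)
J(D) - T(-172, U(3)) = 132*sqrt(81) - (85 + 1/3) = 132*9 - (85 + 1/3) = 1188 - 1*256/3 = 1188 - 256/3 = 3308/3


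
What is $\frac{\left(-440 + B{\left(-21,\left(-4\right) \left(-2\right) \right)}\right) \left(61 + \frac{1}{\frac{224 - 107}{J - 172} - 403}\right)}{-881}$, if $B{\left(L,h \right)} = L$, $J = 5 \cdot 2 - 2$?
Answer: $\frac{1861787685}{58330129} \approx 31.918$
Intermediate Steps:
$J = 8$ ($J = 10 - 2 = 8$)
$\frac{\left(-440 + B{\left(-21,\left(-4\right) \left(-2\right) \right)}\right) \left(61 + \frac{1}{\frac{224 - 107}{J - 172} - 403}\right)}{-881} = \frac{\left(-440 - 21\right) \left(61 + \frac{1}{\frac{224 - 107}{8 - 172} - 403}\right)}{-881} = - 461 \left(61 + \frac{1}{\frac{117}{-164} - 403}\right) \left(- \frac{1}{881}\right) = - 461 \left(61 + \frac{1}{117 \left(- \frac{1}{164}\right) - 403}\right) \left(- \frac{1}{881}\right) = - 461 \left(61 + \frac{1}{- \frac{117}{164} - 403}\right) \left(- \frac{1}{881}\right) = - 461 \left(61 + \frac{1}{- \frac{66209}{164}}\right) \left(- \frac{1}{881}\right) = - 461 \left(61 - \frac{164}{66209}\right) \left(- \frac{1}{881}\right) = \left(-461\right) \frac{4038585}{66209} \left(- \frac{1}{881}\right) = \left(- \frac{1861787685}{66209}\right) \left(- \frac{1}{881}\right) = \frac{1861787685}{58330129}$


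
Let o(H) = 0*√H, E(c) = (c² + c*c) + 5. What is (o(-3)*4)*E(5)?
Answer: 0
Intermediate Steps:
E(c) = 5 + 2*c² (E(c) = (c² + c²) + 5 = 2*c² + 5 = 5 + 2*c²)
o(H) = 0
(o(-3)*4)*E(5) = (0*4)*(5 + 2*5²) = 0*(5 + 2*25) = 0*(5 + 50) = 0*55 = 0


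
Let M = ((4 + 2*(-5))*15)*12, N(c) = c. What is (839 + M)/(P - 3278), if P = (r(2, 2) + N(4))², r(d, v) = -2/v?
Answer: 241/3269 ≈ 0.073723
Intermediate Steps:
P = 9 (P = (-2/2 + 4)² = (-2*½ + 4)² = (-1 + 4)² = 3² = 9)
M = -1080 (M = ((4 - 10)*15)*12 = -6*15*12 = -90*12 = -1080)
(839 + M)/(P - 3278) = (839 - 1080)/(9 - 3278) = -241/(-3269) = -241*(-1/3269) = 241/3269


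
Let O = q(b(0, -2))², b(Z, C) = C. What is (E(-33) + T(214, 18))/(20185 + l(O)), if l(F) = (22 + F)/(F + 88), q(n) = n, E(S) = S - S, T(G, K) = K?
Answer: 828/928523 ≈ 0.00089174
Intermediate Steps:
E(S) = 0
O = 4 (O = (-2)² = 4)
l(F) = (22 + F)/(88 + F)
(E(-33) + T(214, 18))/(20185 + l(O)) = (0 + 18)/(20185 + (22 + 4)/(88 + 4)) = 18/(20185 + 26/92) = 18/(20185 + (1/92)*26) = 18/(20185 + 13/46) = 18/(928523/46) = 18*(46/928523) = 828/928523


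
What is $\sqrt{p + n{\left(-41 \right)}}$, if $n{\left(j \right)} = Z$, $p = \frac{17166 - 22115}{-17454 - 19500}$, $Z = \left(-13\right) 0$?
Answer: $\frac{7 \sqrt{414706}}{12318} \approx 0.36596$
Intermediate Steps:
$Z = 0$
$p = \frac{4949}{36954}$ ($p = - \frac{4949}{-36954} = \left(-4949\right) \left(- \frac{1}{36954}\right) = \frac{4949}{36954} \approx 0.13392$)
$n{\left(j \right)} = 0$
$\sqrt{p + n{\left(-41 \right)}} = \sqrt{\frac{4949}{36954} + 0} = \sqrt{\frac{4949}{36954}} = \frac{7 \sqrt{414706}}{12318}$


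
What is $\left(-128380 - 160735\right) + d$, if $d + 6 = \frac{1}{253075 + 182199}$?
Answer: $- \frac{125846854153}{435274} \approx -2.8912 \cdot 10^{5}$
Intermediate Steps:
$d = - \frac{2611643}{435274}$ ($d = -6 + \frac{1}{253075 + 182199} = -6 + \frac{1}{435274} = - \frac{2611643}{435274} \approx -6.0$)
$\left(-128380 - 160735\right) + d = \left(-128380 - 160735\right) - \frac{2611643}{435274} = -289115 - \frac{2611643}{435274} = - \frac{125846854153}{435274}$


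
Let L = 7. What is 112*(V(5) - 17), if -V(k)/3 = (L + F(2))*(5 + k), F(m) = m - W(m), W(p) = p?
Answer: -25424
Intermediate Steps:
F(m) = 0 (F(m) = m - m = 0)
V(k) = -105 - 21*k (V(k) = -3*(7 + 0)*(5 + k) = -21*(5 + k) = -3*(35 + 7*k) = -105 - 21*k)
112*(V(5) - 17) = 112*((-105 - 21*5) - 17) = 112*((-105 - 105) - 17) = 112*(-210 - 17) = 112*(-227) = -25424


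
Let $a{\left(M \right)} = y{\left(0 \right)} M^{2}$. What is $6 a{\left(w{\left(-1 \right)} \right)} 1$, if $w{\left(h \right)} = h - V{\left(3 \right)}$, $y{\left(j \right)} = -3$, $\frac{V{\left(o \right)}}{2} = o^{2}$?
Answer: $-6498$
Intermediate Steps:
$V{\left(o \right)} = 2 o^{2}$
$w{\left(h \right)} = -18 + h$ ($w{\left(h \right)} = h - 2 \cdot 3^{2} = h - 2 \cdot 9 = h - 18 = -18 + h$)
$a{\left(M \right)} = - 3 M^{2}$
$6 a{\left(w{\left(-1 \right)} \right)} 1 = 6 \left(- 3 \left(-18 - 1\right)^{2}\right) 1 = 6 \left(- 3 \left(-19\right)^{2}\right) 1 = 6 \left(\left(-3\right) 361\right) 1 = 6 \left(-1083\right) 1 = \left(-6498\right) 1 = -6498$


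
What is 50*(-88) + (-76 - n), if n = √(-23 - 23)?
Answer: -4476 - I*√46 ≈ -4476.0 - 6.7823*I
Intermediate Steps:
n = I*√46 (n = √(-46) = I*√46 ≈ 6.7823*I)
50*(-88) + (-76 - n) = 50*(-88) + (-76 - I*√46) = -4400 + (-76 - I*√46) = -4476 - I*√46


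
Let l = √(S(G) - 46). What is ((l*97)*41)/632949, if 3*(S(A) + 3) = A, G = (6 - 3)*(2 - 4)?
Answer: 3977*I*√51/632949 ≈ 0.044872*I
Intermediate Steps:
G = -6 (G = 3*(-2) = -6)
S(A) = -3 + A/3
l = I*√51 (l = √((-3 + (⅓)*(-6)) - 46) = √((-3 - 2) - 46) = √(-5 - 46) = √(-51) = I*√51 ≈ 7.1414*I)
((l*97)*41)/632949 = (((I*√51)*97)*41)/632949 = ((97*I*√51)*41)*(1/632949) = (3977*I*√51)*(1/632949) = 3977*I*√51/632949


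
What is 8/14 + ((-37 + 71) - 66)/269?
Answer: 852/1883 ≈ 0.45247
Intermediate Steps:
8/14 + ((-37 + 71) - 66)/269 = 8*(1/14) + (34 - 66)*(1/269) = 4/7 - 32*1/269 = 4/7 - 32/269 = 852/1883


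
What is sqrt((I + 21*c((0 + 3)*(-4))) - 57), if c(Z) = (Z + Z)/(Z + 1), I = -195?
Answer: 18*I*sqrt(77)/11 ≈ 14.359*I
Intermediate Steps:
c(Z) = 2*Z/(1 + Z) (c(Z) = (2*Z)/(1 + Z) = 2*Z/(1 + Z))
sqrt((I + 21*c((0 + 3)*(-4))) - 57) = sqrt((-195 + 21*(2*((0 + 3)*(-4))/(1 + (0 + 3)*(-4)))) - 57) = sqrt((-195 + 21*(2*(3*(-4))/(1 + 3*(-4)))) - 57) = sqrt((-195 + 21*(2*(-12)/(1 - 12))) - 57) = sqrt((-195 + 21*(2*(-12)/(-11))) - 57) = sqrt((-195 + 21*(2*(-12)*(-1/11))) - 57) = sqrt((-195 + 21*(24/11)) - 57) = sqrt((-195 + 504/11) - 57) = sqrt(-1641/11 - 57) = sqrt(-2268/11) = 18*I*sqrt(77)/11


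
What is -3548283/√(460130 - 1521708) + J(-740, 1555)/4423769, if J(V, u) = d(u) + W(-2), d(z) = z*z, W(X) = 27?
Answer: 49348/90281 + 3548283*I*√1061578/1061578 ≈ 0.5466 + 3443.8*I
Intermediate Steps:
d(z) = z²
J(V, u) = 27 + u² (J(V, u) = u² + 27 = 27 + u²)
-3548283/√(460130 - 1521708) + J(-740, 1555)/4423769 = -3548283/√(460130 - 1521708) + (27 + 1555²)/4423769 = -3548283*(-I*√1061578/1061578) + (27 + 2418025)*(1/4423769) = -3548283*(-I*√1061578/1061578) + 2418052*(1/4423769) = -(-3548283)*I*√1061578/1061578 + 49348/90281 = 3548283*I*√1061578/1061578 + 49348/90281 = 49348/90281 + 3548283*I*√1061578/1061578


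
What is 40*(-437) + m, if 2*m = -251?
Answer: -35211/2 ≈ -17606.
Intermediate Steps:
m = -251/2 (m = (½)*(-251) = -251/2 ≈ -125.50)
40*(-437) + m = 40*(-437) - 251/2 = -17480 - 251/2 = -35211/2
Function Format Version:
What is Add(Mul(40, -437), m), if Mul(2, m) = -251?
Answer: Rational(-35211, 2) ≈ -17606.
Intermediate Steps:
m = Rational(-251, 2) (m = Mul(Rational(1, 2), -251) = Rational(-251, 2) ≈ -125.50)
Add(Mul(40, -437), m) = Add(Mul(40, -437), Rational(-251, 2)) = Add(-17480, Rational(-251, 2)) = Rational(-35211, 2)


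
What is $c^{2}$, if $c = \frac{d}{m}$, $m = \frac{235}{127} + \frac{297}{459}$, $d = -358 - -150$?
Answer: $\frac{787756489}{113569} \approx 6936.4$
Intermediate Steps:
$d = -208$ ($d = -358 + 150 = -208$)
$m = \frac{5392}{2159}$ ($m = 235 \cdot \frac{1}{127} + 297 \cdot \frac{1}{459} = \frac{235}{127} + \frac{11}{17} = \frac{5392}{2159} \approx 2.4975$)
$c = - \frac{28067}{337}$ ($c = - \frac{208}{\frac{5392}{2159}} = \left(-208\right) \frac{2159}{5392} = - \frac{28067}{337} \approx -83.285$)
$c^{2} = \left(- \frac{28067}{337}\right)^{2} = \frac{787756489}{113569}$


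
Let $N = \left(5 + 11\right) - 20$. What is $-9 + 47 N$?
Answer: $-197$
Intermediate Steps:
$N = -4$ ($N = 16 - 20 = -4$)
$-9 + 47 N = -9 + 47 \left(-4\right) = -9 - 188 = -197$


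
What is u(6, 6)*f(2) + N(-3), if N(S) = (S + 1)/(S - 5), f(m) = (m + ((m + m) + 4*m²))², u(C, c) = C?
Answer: 11617/4 ≈ 2904.3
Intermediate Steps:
f(m) = (3*m + 4*m²)² (f(m) = (m + (2*m + 4*m²))² = (3*m + 4*m²)²)
N(S) = (1 + S)/(-5 + S)
u(6, 6)*f(2) + N(-3) = 6*(2²*(3 + 4*2)²) + (1 - 3)/(-5 - 3) = 6*(4*(3 + 8)²) - 2/(-8) = 6*(4*11²) - ⅛*(-2) = 6*(4*121) + ¼ = 6*484 + ¼ = 2904 + ¼ = 11617/4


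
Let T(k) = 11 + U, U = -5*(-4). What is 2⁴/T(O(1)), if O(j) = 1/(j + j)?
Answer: 16/31 ≈ 0.51613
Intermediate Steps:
U = 20
O(j) = 1/(2*j)
T(k) = 31 (T(k) = 11 + 20 = 31)
2⁴/T(O(1)) = 2⁴/31 = 16*(1/31) = 16/31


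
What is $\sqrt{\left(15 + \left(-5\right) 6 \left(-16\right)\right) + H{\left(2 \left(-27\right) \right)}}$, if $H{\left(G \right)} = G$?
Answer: $21$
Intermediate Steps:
$\sqrt{\left(15 + \left(-5\right) 6 \left(-16\right)\right) + H{\left(2 \left(-27\right) \right)}} = \sqrt{\left(15 + \left(-5\right) 6 \left(-16\right)\right) + 2 \left(-27\right)} = \sqrt{\left(15 - -480\right) - 54} = \sqrt{\left(15 + 480\right) - 54} = \sqrt{495 - 54} = \sqrt{441} = 21$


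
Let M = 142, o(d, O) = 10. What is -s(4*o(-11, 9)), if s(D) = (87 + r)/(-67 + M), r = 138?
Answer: -3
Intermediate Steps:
s(D) = 3 (s(D) = (87 + 138)/(-67 + 142) = 225/75 = 225*(1/75) = 3)
-s(4*o(-11, 9)) = -1*3 = -3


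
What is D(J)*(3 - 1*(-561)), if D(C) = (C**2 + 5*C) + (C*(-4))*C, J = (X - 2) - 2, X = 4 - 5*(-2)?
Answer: -141000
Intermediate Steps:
X = 14 (X = 4 + 10 = 14)
J = 10 (J = (14 - 2) - 2 = 12 - 2 = 10)
D(C) = -3*C**2 + 5*C (D(C) = (C**2 + 5*C) + (-4*C)*C = (C**2 + 5*C) - 4*C**2 = -3*C**2 + 5*C)
D(J)*(3 - 1*(-561)) = (10*(5 - 3*10))*(3 - 1*(-561)) = (10*(5 - 30))*(3 + 561) = (10*(-25))*564 = -250*564 = -141000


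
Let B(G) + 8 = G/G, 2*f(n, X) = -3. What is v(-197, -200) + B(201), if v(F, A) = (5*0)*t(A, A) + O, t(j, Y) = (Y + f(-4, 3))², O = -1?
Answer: -8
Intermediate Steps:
f(n, X) = -3/2 (f(n, X) = (½)*(-3) = -3/2)
B(G) = -7 (B(G) = -8 + G/G = -8 + 1 = -7)
t(j, Y) = (-3/2 + Y)² (t(j, Y) = (Y - 3/2)² = (-3/2 + Y)²)
v(F, A) = -1 (v(F, A) = (5*0)*((-3 + 2*A)²/4) - 1 = 0*((-3 + 2*A)²/4) - 1 = 0 - 1 = -1)
v(-197, -200) + B(201) = -1 - 7 = -8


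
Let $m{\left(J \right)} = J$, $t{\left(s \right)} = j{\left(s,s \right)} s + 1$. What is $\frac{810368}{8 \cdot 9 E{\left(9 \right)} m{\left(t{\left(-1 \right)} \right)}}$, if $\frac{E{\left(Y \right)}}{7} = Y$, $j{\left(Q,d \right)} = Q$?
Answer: $\frac{50648}{567} \approx 89.326$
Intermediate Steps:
$E{\left(Y \right)} = 7 Y$
$t{\left(s \right)} = 1 + s^{2}$ ($t{\left(s \right)} = s s + 1 = s^{2} + 1 = 1 + s^{2}$)
$\frac{810368}{8 \cdot 9 E{\left(9 \right)} m{\left(t{\left(-1 \right)} \right)}} = \frac{810368}{8 \cdot 9 \cdot 7 \cdot 9 \left(1 + \left(-1\right)^{2}\right)} = \frac{810368}{72 \cdot 63 \left(1 + 1\right)} = \frac{810368}{4536 \cdot 2} = \frac{810368}{9072} = 810368 \cdot \frac{1}{9072} = \frac{50648}{567}$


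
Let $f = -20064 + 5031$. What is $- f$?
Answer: $15033$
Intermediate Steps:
$f = -15033$
$- f = \left(-1\right) \left(-15033\right) = 15033$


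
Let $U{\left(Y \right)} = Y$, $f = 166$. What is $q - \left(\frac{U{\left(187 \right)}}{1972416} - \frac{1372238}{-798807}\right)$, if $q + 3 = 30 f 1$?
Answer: $\frac{870994825746523}{175064411968} \approx 4975.3$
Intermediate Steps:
$q = 4977$ ($q = -3 + 30 \cdot 166 \cdot 1 = -3 + 4980 \cdot 1 = -3 + 4980 = 4977$)
$q - \left(\frac{U{\left(187 \right)}}{1972416} - \frac{1372238}{-798807}\right) = 4977 - \left(\frac{187}{1972416} - \frac{1372238}{-798807}\right) = 4977 - \left(187 \cdot \frac{1}{1972416} - - \frac{1372238}{798807}\right) = 4977 - \left(\frac{187}{1972416} + \frac{1372238}{798807}\right) = 4977 - \frac{300752618213}{175064411968} = \frac{870994825746523}{175064411968}$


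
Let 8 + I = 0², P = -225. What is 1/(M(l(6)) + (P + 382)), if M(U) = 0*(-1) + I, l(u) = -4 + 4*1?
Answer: 1/149 ≈ 0.0067114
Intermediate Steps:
l(u) = 0 (l(u) = -4 + 4 = 0)
I = -8 (I = -8 + 0² = -8 + 0 = -8)
M(U) = -8 (M(U) = 0*(-1) - 8 = 0 - 8 = -8)
1/(M(l(6)) + (P + 382)) = 1/(-8 + (-225 + 382)) = 1/(-8 + 157) = 1/149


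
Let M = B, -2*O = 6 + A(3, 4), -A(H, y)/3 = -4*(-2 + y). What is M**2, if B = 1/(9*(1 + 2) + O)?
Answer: 1/144 ≈ 0.0069444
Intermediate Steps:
A(H, y) = -24 + 12*y (A(H, y) = -(-12)*(-2 + y) = -3*(8 - 4*y) = -24 + 12*y)
O = -15 (O = -(6 + (-24 + 12*4))/2 = -(6 + (-24 + 48))/2 = -(6 + 24)/2 = -1/2*30 = -15)
B = 1/12 (B = 1/(9*(1 + 2) - 15) = 1/(9*3 - 15) = 1/(27 - 15) = 1/12 ≈ 0.083333)
M = 1/12 ≈ 0.083333
M**2 = (1/12)**2 = 1/144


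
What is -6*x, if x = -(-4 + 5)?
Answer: 6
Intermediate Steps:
x = -1 (x = -1*1 = -1)
-6*x = -6*(-1) = 6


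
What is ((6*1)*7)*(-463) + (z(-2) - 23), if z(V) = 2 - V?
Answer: -19465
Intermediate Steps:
((6*1)*7)*(-463) + (z(-2) - 23) = ((6*1)*7)*(-463) + ((2 - 1*(-2)) - 23) = (6*7)*(-463) + ((2 + 2) - 23) = 42*(-463) + (4 - 23) = -19446 - 19 = -19465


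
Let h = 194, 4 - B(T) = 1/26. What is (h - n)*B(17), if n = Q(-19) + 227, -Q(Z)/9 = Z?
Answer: -10506/13 ≈ -808.15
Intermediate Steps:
B(T) = 103/26 (B(T) = 4 - 1/26 = 103/26)
Q(Z) = -9*Z
n = 398 (n = -9*(-19) + 227 = 171 + 227 = 398)
(h - n)*B(17) = (194 - 1*398)*(103/26) = (194 - 398)*(103/26) = -204*103/26 = -10506/13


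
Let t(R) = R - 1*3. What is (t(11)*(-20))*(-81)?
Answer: 12960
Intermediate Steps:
t(R) = -3 + R (t(R) = R - 3 = -3 + R)
(t(11)*(-20))*(-81) = ((-3 + 11)*(-20))*(-81) = (8*(-20))*(-81) = -160*(-81) = 12960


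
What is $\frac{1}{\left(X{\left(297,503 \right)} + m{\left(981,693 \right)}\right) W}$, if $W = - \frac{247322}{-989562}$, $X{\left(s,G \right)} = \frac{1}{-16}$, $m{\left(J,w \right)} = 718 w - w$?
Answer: $\frac{7916496}{983116697795} \approx 8.0524 \cdot 10^{-6}$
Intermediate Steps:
$m{\left(J,w \right)} = 717 w$
$X{\left(s,G \right)} = - \frac{1}{16}$
$W = \frac{123661}{494781}$ ($W = \left(-247322\right) \left(- \frac{1}{989562}\right) = \frac{123661}{494781} \approx 0.24993$)
$\frac{1}{\left(X{\left(297,503 \right)} + m{\left(981,693 \right)}\right) W} = \frac{1}{\left(- \frac{1}{16} + 717 \cdot 693\right) \frac{123661}{494781}} = \frac{1}{- \frac{1}{16} + 496881} \cdot \frac{494781}{123661} = \frac{1}{\frac{7950095}{16}} \cdot \frac{494781}{123661} = \frac{16}{7950095} \cdot \frac{494781}{123661} = \frac{7916496}{983116697795}$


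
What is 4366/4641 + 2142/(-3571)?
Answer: 5649964/16573011 ≈ 0.34091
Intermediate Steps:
4366/4641 + 2142/(-3571) = 4366*(1/4641) + 2142*(-1/3571) = 4366/4641 - 2142/3571 = 5649964/16573011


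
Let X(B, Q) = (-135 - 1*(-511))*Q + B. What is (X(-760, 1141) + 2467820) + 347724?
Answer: 3243800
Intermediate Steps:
X(B, Q) = B + 376*Q (X(B, Q) = (-135 + 511)*Q + B = 376*Q + B = B + 376*Q)
(X(-760, 1141) + 2467820) + 347724 = ((-760 + 376*1141) + 2467820) + 347724 = ((-760 + 429016) + 2467820) + 347724 = (428256 + 2467820) + 347724 = 2896076 + 347724 = 3243800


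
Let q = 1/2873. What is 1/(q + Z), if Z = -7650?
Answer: -2873/21978449 ≈ -0.00013072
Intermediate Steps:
q = 1/2873 ≈ 0.00034807
1/(q + Z) = 1/(1/2873 - 7650) = 1/(-21978449/2873) = -2873/21978449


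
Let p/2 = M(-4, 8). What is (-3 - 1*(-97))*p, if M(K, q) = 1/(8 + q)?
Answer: 47/4 ≈ 11.750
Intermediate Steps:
p = 1/8 (p = 2/(8 + 8) = 2/16 = 2*(1/16) = 1/8 ≈ 0.12500)
(-3 - 1*(-97))*p = (-3 - 1*(-97))*(1/8) = (-3 + 97)*(1/8) = 94*(1/8) = 47/4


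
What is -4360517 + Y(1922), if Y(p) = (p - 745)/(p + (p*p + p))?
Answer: -16124877907599/3697928 ≈ -4.3605e+6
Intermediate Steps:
Y(p) = (-745 + p)/(p² + 2*p) (Y(p) = (-745 + p)/(p + (p² + p)) = (-745 + p)/(p + (p + p²)) = (-745 + p)/(p² + 2*p))
-4360517 + Y(1922) = -4360517 + (-745 + 1922)/(1922*(2 + 1922)) = -4360517 + (1/1922)*1177/1924 = -4360517 + (1/1922)*(1/1924)*1177 = -4360517 + 1177/3697928 = -16124877907599/3697928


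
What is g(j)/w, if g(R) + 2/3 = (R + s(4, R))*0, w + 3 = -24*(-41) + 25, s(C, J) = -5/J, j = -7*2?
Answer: -1/1509 ≈ -0.00066269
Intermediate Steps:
j = -14 (j = -1*14 = -14)
w = 1006 (w = -3 + (-24*(-41) + 25) = -3 + (984 + 25) = -3 + 1009 = 1006)
g(R) = -⅔ (g(R) = -⅔ + (R - 5/R)*0 = -⅔ + 0 = -⅔)
g(j)/w = -⅔/1006 = -⅔*1/1006 = -1/1509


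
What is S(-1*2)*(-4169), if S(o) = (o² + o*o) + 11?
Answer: -79211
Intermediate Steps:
S(o) = 11 + 2*o² (S(o) = (o² + o²) + 11 = 2*o² + 11 = 11 + 2*o²)
S(-1*2)*(-4169) = (11 + 2*(-1*2)²)*(-4169) = (11 + 2*(-2)²)*(-4169) = (11 + 2*4)*(-4169) = (11 + 8)*(-4169) = 19*(-4169) = -79211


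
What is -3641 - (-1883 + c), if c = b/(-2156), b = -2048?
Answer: -948074/539 ≈ -1758.9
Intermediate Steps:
c = 512/539 (c = -2048/(-2156) = -2048*(-1/2156) = 512/539 ≈ 0.94991)
-3641 - (-1883 + c) = -3641 - (-1883 + 512/539) = -3641 - 1*(-1014425/539) = -3641 + 1014425/539 = -948074/539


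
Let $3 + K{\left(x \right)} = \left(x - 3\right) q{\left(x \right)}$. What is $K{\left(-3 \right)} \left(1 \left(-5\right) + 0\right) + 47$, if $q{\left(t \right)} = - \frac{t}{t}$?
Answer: $32$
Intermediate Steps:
$q{\left(t \right)} = -1$ ($q{\left(t \right)} = \left(-1\right) 1 = -1$)
$K{\left(x \right)} = - x$ ($K{\left(x \right)} = -3 + \left(x - 3\right) \left(-1\right) = -3 + \left(-3 + x\right) \left(-1\right) = -3 - \left(-3 + x\right) = - x$)
$K{\left(-3 \right)} \left(1 \left(-5\right) + 0\right) + 47 = \left(-1\right) \left(-3\right) \left(1 \left(-5\right) + 0\right) + 47 = 3 \left(-5 + 0\right) + 47 = 3 \left(-5\right) + 47 = -15 + 47 = 32$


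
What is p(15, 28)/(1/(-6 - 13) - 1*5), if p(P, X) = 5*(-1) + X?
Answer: -437/96 ≈ -4.5521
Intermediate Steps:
p(P, X) = -5 + X
p(15, 28)/(1/(-6 - 13) - 1*5) = (-5 + 28)/(1/(-6 - 13) - 1*5) = 23/(1/(-19) - 5) = 23/(-1/19 - 5) = 23/(-96/19) = 23*(-19/96) = -437/96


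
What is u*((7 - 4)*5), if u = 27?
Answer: 405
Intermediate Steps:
u*((7 - 4)*5) = 27*((7 - 4)*5) = 27*(3*5) = 27*15 = 405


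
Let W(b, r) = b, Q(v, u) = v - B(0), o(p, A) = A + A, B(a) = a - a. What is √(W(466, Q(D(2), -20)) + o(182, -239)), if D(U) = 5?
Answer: 2*I*√3 ≈ 3.4641*I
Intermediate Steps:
B(a) = 0
o(p, A) = 2*A
Q(v, u) = v (Q(v, u) = v - 1*0 = v + 0 = v)
√(W(466, Q(D(2), -20)) + o(182, -239)) = √(466 + 2*(-239)) = √(466 - 478) = √(-12) = 2*I*√3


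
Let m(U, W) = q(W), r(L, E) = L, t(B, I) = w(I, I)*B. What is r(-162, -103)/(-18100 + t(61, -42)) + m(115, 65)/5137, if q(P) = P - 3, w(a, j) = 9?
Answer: 1920356/90159487 ≈ 0.021300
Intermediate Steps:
t(B, I) = 9*B
q(P) = -3 + P
m(U, W) = -3 + W
r(-162, -103)/(-18100 + t(61, -42)) + m(115, 65)/5137 = -162/(-18100 + 9*61) + (-3 + 65)/5137 = -162/(-18100 + 549) + 62*(1/5137) = -162/(-17551) + 62/5137 = -162*(-1/17551) + 62/5137 = 162/17551 + 62/5137 = 1920356/90159487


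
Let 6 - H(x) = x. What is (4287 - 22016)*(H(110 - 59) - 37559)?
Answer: 666681316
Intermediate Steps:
H(x) = 6 - x
(4287 - 22016)*(H(110 - 59) - 37559) = (4287 - 22016)*((6 - (110 - 59)) - 37559) = -17729*((6 - 1*51) - 37559) = -17729*((6 - 51) - 37559) = -17729*(-45 - 37559) = -17729*(-37604) = 666681316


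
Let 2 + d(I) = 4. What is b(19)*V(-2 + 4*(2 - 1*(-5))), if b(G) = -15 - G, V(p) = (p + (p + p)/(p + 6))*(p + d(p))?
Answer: -26299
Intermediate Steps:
d(I) = 2 (d(I) = -2 + 4 = 2)
V(p) = (2 + p)*(p + 2*p/(6 + p)) (V(p) = (p + (p + p)/(p + 6))*(p + 2) = (p + (2*p)/(6 + p))*(2 + p) = (p + 2*p/(6 + p))*(2 + p) = (2 + p)*(p + 2*p/(6 + p)))
b(19)*V(-2 + 4*(2 - 1*(-5))) = (-15 - 1*19)*((-2 + 4*(2 - 1*(-5)))*(16 + (-2 + 4*(2 - 1*(-5)))² + 10*(-2 + 4*(2 - 1*(-5))))/(6 + (-2 + 4*(2 - 1*(-5))))) = (-15 - 19)*((-2 + 4*(2 + 5))*(16 + (-2 + 4*(2 + 5))² + 10*(-2 + 4*(2 + 5)))/(6 + (-2 + 4*(2 + 5)))) = -34*(-2 + 4*7)*(16 + (-2 + 4*7)² + 10*(-2 + 4*7))/(6 + (-2 + 4*7)) = -34*(-2 + 28)*(16 + (-2 + 28)² + 10*(-2 + 28))/(6 + (-2 + 28)) = -884*(16 + 26² + 10*26)/(6 + 26) = -884*(16 + 676 + 260)/32 = -884*952/32 = -34*1547/2 = -26299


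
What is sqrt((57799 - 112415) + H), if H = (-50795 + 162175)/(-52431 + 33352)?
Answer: 2*I*sqrt(4970699777369)/19079 ≈ 233.71*I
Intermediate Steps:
H = -111380/19079 (H = 111380/(-19079) = 111380*(-1/19079) = -111380/19079 ≈ -5.8378)
sqrt((57799 - 112415) + H) = sqrt((57799 - 112415) - 111380/19079) = sqrt(-54616 - 111380/19079) = sqrt(-1042130044/19079) = 2*I*sqrt(4970699777369)/19079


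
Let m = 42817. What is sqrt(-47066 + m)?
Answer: I*sqrt(4249) ≈ 65.184*I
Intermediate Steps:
sqrt(-47066 + m) = sqrt(-47066 + 42817) = sqrt(-4249) = I*sqrt(4249)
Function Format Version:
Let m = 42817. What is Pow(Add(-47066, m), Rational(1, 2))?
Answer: Mul(I, Pow(4249, Rational(1, 2))) ≈ Mul(65.184, I)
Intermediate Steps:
Pow(Add(-47066, m), Rational(1, 2)) = Pow(Add(-47066, 42817), Rational(1, 2)) = Pow(-4249, Rational(1, 2)) = Mul(I, Pow(4249, Rational(1, 2)))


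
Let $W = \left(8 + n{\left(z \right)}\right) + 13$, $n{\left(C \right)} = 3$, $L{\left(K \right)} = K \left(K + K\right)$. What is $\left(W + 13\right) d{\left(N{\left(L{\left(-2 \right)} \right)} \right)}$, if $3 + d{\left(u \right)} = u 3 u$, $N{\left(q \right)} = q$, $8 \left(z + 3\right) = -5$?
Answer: $6993$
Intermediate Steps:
$z = - \frac{29}{8}$ ($z = -3 + \frac{1}{8} \left(-5\right) = -3 - \frac{5}{8} = - \frac{29}{8} \approx -3.625$)
$L{\left(K \right)} = 2 K^{2}$ ($L{\left(K \right)} = K 2 K = 2 K^{2}$)
$d{\left(u \right)} = -3 + 3 u^{2}$ ($d{\left(u \right)} = -3 + u 3 u = -3 + 3 u u = -3 + 3 u^{2}$)
$W = 24$ ($W = \left(8 + 3\right) + 13 = 11 + 13 = 24$)
$\left(W + 13\right) d{\left(N{\left(L{\left(-2 \right)} \right)} \right)} = \left(24 + 13\right) \left(-3 + 3 \left(2 \left(-2\right)^{2}\right)^{2}\right) = 37 \left(-3 + 3 \left(2 \cdot 4\right)^{2}\right) = 37 \left(-3 + 3 \cdot 8^{2}\right) = 37 \left(-3 + 3 \cdot 64\right) = 37 \left(-3 + 192\right) = 37 \cdot 189 = 6993$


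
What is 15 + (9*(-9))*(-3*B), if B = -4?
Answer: -957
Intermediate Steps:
15 + (9*(-9))*(-3*B) = 15 + (9*(-9))*(-3*(-4)) = 15 - 81*12 = 15 - 972 = -957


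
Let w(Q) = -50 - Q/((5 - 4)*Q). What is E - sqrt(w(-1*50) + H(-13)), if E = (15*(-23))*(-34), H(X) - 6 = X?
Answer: 11730 - I*sqrt(58) ≈ 11730.0 - 7.6158*I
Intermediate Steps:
H(X) = 6 + X
w(Q) = -51 (w(Q) = -50 - Q/(1*Q) = -50 - Q/Q = -50 - 1*1 = -50 - 1 = -51)
E = 11730 (E = -345*(-34) = 11730)
E - sqrt(w(-1*50) + H(-13)) = 11730 - sqrt(-51 + (6 - 13)) = 11730 - sqrt(-51 - 7) = 11730 - sqrt(-58) = 11730 - I*sqrt(58)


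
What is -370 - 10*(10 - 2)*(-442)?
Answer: 34990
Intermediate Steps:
-370 - 10*(10 - 2)*(-442) = -370 - 10*8*(-442) = -370 - 80*(-442) = -370 + 35360 = 34990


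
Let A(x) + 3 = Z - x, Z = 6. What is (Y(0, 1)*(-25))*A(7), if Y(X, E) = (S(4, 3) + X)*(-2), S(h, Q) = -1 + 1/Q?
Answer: 400/3 ≈ 133.33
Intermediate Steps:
A(x) = 3 - x (A(x) = -3 + (6 - x) = 3 - x)
Y(X, E) = 4/3 - 2*X (Y(X, E) = ((1 - 1*3)/3 + X)*(-2) = ((1 - 3)/3 + X)*(-2) = ((⅓)*(-2) + X)*(-2) = (-⅔ + X)*(-2) = 4/3 - 2*X)
(Y(0, 1)*(-25))*A(7) = ((4/3 - 2*0)*(-25))*(3 - 1*7) = ((4/3 + 0)*(-25))*(3 - 7) = ((4/3)*(-25))*(-4) = -100/3*(-4) = 400/3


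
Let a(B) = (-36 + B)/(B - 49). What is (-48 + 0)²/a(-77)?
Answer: 290304/113 ≈ 2569.1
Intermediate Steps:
a(B) = (-36 + B)/(-49 + B)
(-48 + 0)²/a(-77) = (-48 + 0)²/(((-36 - 77)/(-49 - 77))) = (-48)²/((-113/(-126))) = 2304/((-1/126*(-113))) = 2304/(113/126) = 2304*(126/113) = 290304/113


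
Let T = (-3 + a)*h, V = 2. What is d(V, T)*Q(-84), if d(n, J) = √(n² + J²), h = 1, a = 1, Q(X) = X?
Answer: -168*√2 ≈ -237.59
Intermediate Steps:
T = -2 (T = (-3 + 1)*1 = -2*1 = -2)
d(n, J) = √(J² + n²)
d(V, T)*Q(-84) = √((-2)² + 2²)*(-84) = √(4 + 4)*(-84) = √8*(-84) = (2*√2)*(-84) = -168*√2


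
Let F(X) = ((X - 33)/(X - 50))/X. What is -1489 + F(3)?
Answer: -69973/47 ≈ -1488.8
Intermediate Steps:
F(X) = (-33 + X)/(X*(-50 + X)) (F(X) = ((-33 + X)/(-50 + X))/X = (-33 + X)/(X*(-50 + X)))
-1489 + F(3) = -1489 + (-33 + 3)/(3*(-50 + 3)) = -1489 + (⅓)*(-30)/(-47) = -1489 + (⅓)*(-1/47)*(-30) = -1489 + 10/47 = -69973/47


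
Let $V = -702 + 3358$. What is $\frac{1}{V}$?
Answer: $\frac{1}{2656} \approx 0.00037651$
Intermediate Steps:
$V = 2656$
$\frac{1}{V} = \frac{1}{2656}$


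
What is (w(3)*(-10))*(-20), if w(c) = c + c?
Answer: 1200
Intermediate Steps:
w(c) = 2*c
(w(3)*(-10))*(-20) = ((2*3)*(-10))*(-20) = (6*(-10))*(-20) = -60*(-20) = 1200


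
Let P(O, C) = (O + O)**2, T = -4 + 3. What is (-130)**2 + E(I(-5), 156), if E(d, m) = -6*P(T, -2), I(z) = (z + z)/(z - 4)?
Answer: 16876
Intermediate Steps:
T = -1
I(z) = 2*z/(-4 + z) (I(z) = (2*z)/(-4 + z) = 2*z/(-4 + z))
P(O, C) = 4*O**2 (P(O, C) = (2*O)**2 = 4*O**2)
E(d, m) = -24 (E(d, m) = -24*(-1)**2 = -24)
(-130)**2 + E(I(-5), 156) = (-130)**2 - 24 = 16900 - 24 = 16876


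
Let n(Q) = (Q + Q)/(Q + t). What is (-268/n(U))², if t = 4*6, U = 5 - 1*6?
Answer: 9498724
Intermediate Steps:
U = -1 (U = 5 - 6 = -1)
t = 24
n(Q) = 2*Q/(24 + Q) (n(Q) = (Q + Q)/(Q + 24) = (2*Q)/(24 + Q) = 2*Q/(24 + Q))
(-268/n(U))² = (-268/(2*(-1)/(24 - 1)))² = (-268/(2*(-1)/23))² = (-268/(2*(-1)*(1/23)))² = (-268/(-2/23))² = (-268*(-23/2))² = 3082² = 9498724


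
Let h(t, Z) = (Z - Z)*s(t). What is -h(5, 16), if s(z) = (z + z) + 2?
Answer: 0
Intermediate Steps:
s(z) = 2 + 2*z (s(z) = 2*z + 2 = 2 + 2*z)
h(t, Z) = 0 (h(t, Z) = (Z - Z)*(2 + 2*t) = 0*(2 + 2*t) = 0)
-h(5, 16) = -1*0 = 0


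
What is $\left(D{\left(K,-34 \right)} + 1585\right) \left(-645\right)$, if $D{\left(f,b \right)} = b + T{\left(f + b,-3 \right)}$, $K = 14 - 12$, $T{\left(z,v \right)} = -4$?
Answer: $-997815$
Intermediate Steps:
$K = 2$
$D{\left(f,b \right)} = -4 + b$ ($D{\left(f,b \right)} = b - 4 = -4 + b$)
$\left(D{\left(K,-34 \right)} + 1585\right) \left(-645\right) = \left(\left(-4 - 34\right) + 1585\right) \left(-645\right) = \left(-38 + 1585\right) \left(-645\right) = 1547 \left(-645\right) = -997815$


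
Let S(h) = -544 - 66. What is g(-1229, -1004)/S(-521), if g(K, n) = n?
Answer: 502/305 ≈ 1.6459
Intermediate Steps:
S(h) = -610
g(-1229, -1004)/S(-521) = -1004/(-610) = -1004*(-1/610) = 502/305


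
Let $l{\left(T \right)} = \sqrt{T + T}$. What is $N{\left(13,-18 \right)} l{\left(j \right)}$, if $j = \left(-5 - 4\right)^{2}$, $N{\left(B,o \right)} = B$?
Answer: $117 \sqrt{2} \approx 165.46$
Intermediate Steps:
$j = 81$ ($j = \left(-9\right)^{2} = 81$)
$l{\left(T \right)} = \sqrt{2} \sqrt{T}$ ($l{\left(T \right)} = \sqrt{2 T} = \sqrt{2} \sqrt{T}$)
$N{\left(13,-18 \right)} l{\left(j \right)} = 13 \sqrt{2} \sqrt{81} = 13 \sqrt{2} \cdot 9 = 13 \cdot 9 \sqrt{2} = 117 \sqrt{2}$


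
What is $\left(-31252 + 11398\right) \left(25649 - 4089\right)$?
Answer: $-428052240$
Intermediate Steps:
$\left(-31252 + 11398\right) \left(25649 - 4089\right) = \left(-19854\right) 21560 = -428052240$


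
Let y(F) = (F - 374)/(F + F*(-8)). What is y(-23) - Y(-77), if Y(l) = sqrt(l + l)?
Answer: -397/161 - I*sqrt(154) ≈ -2.4658 - 12.41*I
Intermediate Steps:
Y(l) = sqrt(2)*sqrt(l) (Y(l) = sqrt(2*l) = sqrt(2)*sqrt(l))
y(F) = -(-374 + F)/(7*F) (y(F) = (-374 + F)/(F - 8*F) = (-374 + F)/((-7*F)) = (-374 + F)*(-1/(7*F)) = -(-374 + F)/(7*F))
y(-23) - Y(-77) = (1/7)*(374 - 1*(-23))/(-23) - sqrt(2)*sqrt(-77) = (1/7)*(-1/23)*(374 + 23) - sqrt(2)*I*sqrt(77) = (1/7)*(-1/23)*397 - I*sqrt(154) = -397/161 - I*sqrt(154)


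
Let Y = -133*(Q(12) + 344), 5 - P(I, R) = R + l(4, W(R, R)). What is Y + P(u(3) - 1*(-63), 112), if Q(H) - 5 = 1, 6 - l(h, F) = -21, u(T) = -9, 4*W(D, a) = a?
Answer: -46684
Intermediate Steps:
W(D, a) = a/4
l(h, F) = 27 (l(h, F) = 6 - 1*(-21) = 6 + 21 = 27)
Q(H) = 6 (Q(H) = 5 + 1 = 6)
P(I, R) = -22 - R (P(I, R) = 5 - (R + 27) = 5 - (27 + R) = 5 + (-27 - R) = -22 - R)
Y = -46550 (Y = -133*(6 + 344) = -133*350 = -46550)
Y + P(u(3) - 1*(-63), 112) = -46550 + (-22 - 1*112) = -46550 + (-22 - 112) = -46550 - 134 = -46684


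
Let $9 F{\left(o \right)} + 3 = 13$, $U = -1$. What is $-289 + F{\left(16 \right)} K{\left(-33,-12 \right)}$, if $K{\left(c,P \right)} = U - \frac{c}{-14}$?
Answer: $- \frac{18442}{63} \approx -292.73$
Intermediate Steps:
$K{\left(c,P \right)} = -1 + \frac{c}{14}$ ($K{\left(c,P \right)} = -1 - \frac{c}{-14} = -1 - c \left(- \frac{1}{14}\right) = -1 - - \frac{c}{14} = -1 + \frac{c}{14}$)
$F{\left(o \right)} = \frac{10}{9}$ ($F{\left(o \right)} = - \frac{1}{3} + \frac{1}{9} \cdot 13 = - \frac{1}{3} + \frac{13}{9} = \frac{10}{9}$)
$-289 + F{\left(16 \right)} K{\left(-33,-12 \right)} = -289 + \frac{10 \left(-1 + \frac{1}{14} \left(-33\right)\right)}{9} = -289 + \frac{10 \left(-1 - \frac{33}{14}\right)}{9} = -289 + \frac{10}{9} \left(- \frac{47}{14}\right) = -289 - \frac{235}{63} = - \frac{18442}{63}$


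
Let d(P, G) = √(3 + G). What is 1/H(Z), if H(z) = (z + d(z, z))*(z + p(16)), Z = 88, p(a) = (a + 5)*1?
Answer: 88/834177 - √91/834177 ≈ 9.4058e-5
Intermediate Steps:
p(a) = 5 + a (p(a) = (5 + a)*1 = 5 + a)
H(z) = (21 + z)*(z + √(3 + z)) (H(z) = (z + √(3 + z))*(z + (5 + 16)) = (z + √(3 + z))*(z + 21) = (z + √(3 + z))*(21 + z) = (21 + z)*(z + √(3 + z)))
1/H(Z) = 1/(88² + 21*88 + 21*√(3 + 88) + 88*√(3 + 88)) = 1/(7744 + 1848 + 21*√91 + 88*√91) = 1/(9592 + 109*√91)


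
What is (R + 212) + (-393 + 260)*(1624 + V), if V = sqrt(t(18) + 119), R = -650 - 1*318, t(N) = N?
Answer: -216748 - 133*sqrt(137) ≈ -2.1830e+5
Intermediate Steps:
R = -968 (R = -650 - 318 = -968)
V = sqrt(137) (V = sqrt(18 + 119) = sqrt(137) ≈ 11.705)
(R + 212) + (-393 + 260)*(1624 + V) = (-968 + 212) + (-393 + 260)*(1624 + sqrt(137)) = -756 - 133*(1624 + sqrt(137)) = -756 + (-215992 - 133*sqrt(137)) = -216748 - 133*sqrt(137)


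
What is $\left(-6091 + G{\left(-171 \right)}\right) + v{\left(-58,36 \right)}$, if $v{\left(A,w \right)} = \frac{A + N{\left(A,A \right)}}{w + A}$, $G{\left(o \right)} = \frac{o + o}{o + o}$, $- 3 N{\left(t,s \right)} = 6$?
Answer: $- \frac{66960}{11} \approx -6087.3$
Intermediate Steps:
$N{\left(t,s \right)} = -2$ ($N{\left(t,s \right)} = \left(- \frac{1}{3}\right) 6 = -2$)
$G{\left(o \right)} = 1$ ($G{\left(o \right)} = \frac{2 o}{2 o} = 2 o \frac{1}{2 o} = 1$)
$v{\left(A,w \right)} = \frac{-2 + A}{A + w}$ ($v{\left(A,w \right)} = \frac{A - 2}{w + A} = \frac{-2 + A}{A + w}$)
$\left(-6091 + G{\left(-171 \right)}\right) + v{\left(-58,36 \right)} = \left(-6091 + 1\right) + \frac{-2 - 58}{-58 + 36} = -6090 + \frac{1}{-22} \left(-60\right) = -6090 - - \frac{30}{11} = -6090 + \frac{30}{11} = - \frac{66960}{11}$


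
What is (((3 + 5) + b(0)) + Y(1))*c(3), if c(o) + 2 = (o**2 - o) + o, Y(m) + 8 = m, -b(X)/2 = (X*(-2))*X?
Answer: 7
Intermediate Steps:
b(X) = 4*X**2 (b(X) = -2*X*(-2)*X = -2*(-2*X)*X = -(-4)*X**2 = 4*X**2)
Y(m) = -8 + m
c(o) = -2 + o**2 (c(o) = -2 + ((o**2 - o) + o) = -2 + o**2)
(((3 + 5) + b(0)) + Y(1))*c(3) = (((3 + 5) + 4*0**2) + (-8 + 1))*(-2 + 3**2) = ((8 + 4*0) - 7)*(-2 + 9) = ((8 + 0) - 7)*7 = (8 - 7)*7 = 1*7 = 7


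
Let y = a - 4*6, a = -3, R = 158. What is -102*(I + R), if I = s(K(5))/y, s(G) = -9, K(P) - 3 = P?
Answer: -16150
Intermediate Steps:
y = -27 (y = -3 - 4*6 = -3 - 24 = -27)
K(P) = 3 + P
I = ⅓ (I = -9/(-27) = -9*(-1/27) = ⅓ ≈ 0.33333)
-102*(I + R) = -102*(⅓ + 158) = -102*475/3 = -16150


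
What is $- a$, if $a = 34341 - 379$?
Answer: $-33962$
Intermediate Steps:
$a = 33962$
$- a = \left(-1\right) 33962 = -33962$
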